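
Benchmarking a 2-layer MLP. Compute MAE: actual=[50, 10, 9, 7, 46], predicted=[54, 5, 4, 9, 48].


Absolute errors: |50-54|=4, |10-5|=5, |9-4|=5, |7-9|=2, |46-48|=2
Sum = 18
MAE = 18/5 = 18/5

18/5


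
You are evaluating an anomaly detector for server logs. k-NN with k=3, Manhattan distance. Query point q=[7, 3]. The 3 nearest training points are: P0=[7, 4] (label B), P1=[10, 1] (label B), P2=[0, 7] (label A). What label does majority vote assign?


d(q,P0) = 1  (label B)
d(q,P1) = 5  (label B)
d(q,P2) = 11  (label A)
Votes: A=1, B=2
Majority → B

B


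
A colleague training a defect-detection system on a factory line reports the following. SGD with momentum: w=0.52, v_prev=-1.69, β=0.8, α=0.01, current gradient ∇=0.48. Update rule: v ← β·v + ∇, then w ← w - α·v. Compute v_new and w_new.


v_new = 0.8·-1.69 + 0.48 = -1.352 + 0.48 = -0.872
w_new = 0.52 - 0.01·-0.872 = 0.52 + 0.00872 = 0.52872

v_new=-0.872, w_new=0.52872


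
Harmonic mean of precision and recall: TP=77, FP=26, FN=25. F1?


Precision = 77/103 = 0.7476
Recall = 77/102 = 0.7549
F1 = 2·P·R/(P+R) = 2·TP/(2·TP+FP+FN) = 154/(154+26+25) = 154/205 = 0.7512

0.7512


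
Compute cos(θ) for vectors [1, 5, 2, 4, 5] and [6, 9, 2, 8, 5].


A·B = 1·6 + 5·9 + 2·2 + 4·8 + 5·5 = 112
‖A‖ = √71 = 8.4261, ‖B‖ = √210 = 14.4914
cos = 112/(√71·√210) = 112/√14910 = 0.9172

0.9172


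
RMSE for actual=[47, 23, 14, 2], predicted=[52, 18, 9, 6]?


MSE = 91/4 = 22.75
RMSE = √(91/4) = 4.7697

4.7697


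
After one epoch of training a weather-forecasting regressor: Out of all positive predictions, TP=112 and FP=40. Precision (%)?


Precision = TP/(TP+FP)
= 112/(112+40)
= 112/152 = 73.68%

73.68%


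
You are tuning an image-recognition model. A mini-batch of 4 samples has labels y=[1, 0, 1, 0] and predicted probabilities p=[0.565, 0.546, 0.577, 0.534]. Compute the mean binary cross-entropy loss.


L[0] = -ln(0.565) = 0.5709
L[1] = -ln(1-0.546) = -ln(0.454) = 0.7897
L[2] = -ln(0.577) = 0.5499
L[3] = -ln(1-0.534) = -ln(0.466) = 0.7636
mean = (0.5709 + 0.7897 + 0.5499 + 0.7636)/4 = 0.6685

0.6685


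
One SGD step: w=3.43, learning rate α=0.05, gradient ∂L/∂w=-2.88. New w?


w_new = w - α·∇
= 3.43 - 0.05·-2.88
= 3.43 + 0.144
= 3.574

3.574


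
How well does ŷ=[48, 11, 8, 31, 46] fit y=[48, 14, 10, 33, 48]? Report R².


ȳ = 30.6
SS_res = Σ(y-ŷ)² = 21
SS_tot = Σ(y-ȳ)² = 1311.2
R² = 1 - SS_res/SS_tot = 1 - 0.016 = 0.984

0.984


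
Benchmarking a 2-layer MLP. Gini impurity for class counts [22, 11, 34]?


Probabilities: [22/67, 11/67, 34/67] ≈ [0.3284, 0.1642, 0.5075]
Σpᵢ² = (484 + 121 + 1156)/67² = 1761/4489
Gini = 1 - Σpᵢ² = 1 - 1761/4489 = 0.6077

0.6077


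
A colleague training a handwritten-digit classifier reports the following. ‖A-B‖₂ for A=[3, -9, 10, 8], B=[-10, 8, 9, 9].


d = √((3+ 10)² + (-9-8)² + (10-9)² + (8-9)²)
  = √(169 + 289 + 1 + 1)
  = √460 = 21.4476

21.4476


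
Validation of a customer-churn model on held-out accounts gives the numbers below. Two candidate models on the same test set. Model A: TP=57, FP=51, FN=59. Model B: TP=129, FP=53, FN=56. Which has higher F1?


Model A: P=57/108=0.5278, R=57/116=0.4914, F1=2PR/(P+R)=2TP/(2TP+FP+FN)=114/224=0.5089
Model B: P=129/182=0.7088, R=129/185=0.6973, F1=2PR/(P+R)=2TP/(2TP+FP+FN)=258/367=0.703
0.5089 < 0.703 → Model B

Model B


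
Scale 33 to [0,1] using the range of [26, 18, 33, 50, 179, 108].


min=18, max=179
(33-18)/(179-18) = 15/161 = 0.0932

0.0932


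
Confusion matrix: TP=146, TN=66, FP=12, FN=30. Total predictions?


Total = TP + TN + FP + FN
= 146 + 66 + 12 + 30
= 254
(Predicted positive: 158, predicted negative: 96)

254


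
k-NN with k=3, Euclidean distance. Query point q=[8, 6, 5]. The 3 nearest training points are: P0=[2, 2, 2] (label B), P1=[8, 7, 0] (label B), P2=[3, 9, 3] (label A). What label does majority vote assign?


d(q,P0) = 7.8102  (label B)
d(q,P1) = 5.099  (label B)
d(q,P2) = 6.1644  (label A)
Votes: A=1, B=2
Majority → B

B


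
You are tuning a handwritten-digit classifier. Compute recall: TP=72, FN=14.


Recall = TP/(TP+FN)
= 72/(72+14)
= 72/86 = 83.72%

83.72%


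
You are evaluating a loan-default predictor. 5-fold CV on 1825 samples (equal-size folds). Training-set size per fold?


Fold size = 1825/5 = 365
Training per fold = 1825 - 365 = 1460

1460


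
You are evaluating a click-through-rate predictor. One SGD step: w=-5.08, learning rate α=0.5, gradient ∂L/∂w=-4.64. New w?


w_new = w - α·∇
= -5.08 - 0.5·-4.64
= -5.08 + 2.32
= -2.76

-2.76


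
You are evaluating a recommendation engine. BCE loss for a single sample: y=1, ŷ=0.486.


BCE = -[y·ln(p) + (1-y)·ln(1-p)]
= -1·ln(0.486) - 0
= -ln(0.486) = 0.7215

0.7215


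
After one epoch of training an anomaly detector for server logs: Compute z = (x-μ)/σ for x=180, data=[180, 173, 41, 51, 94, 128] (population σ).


μ = 111.1667, σ = 54.2876
z = (180 - 111.1667)/54.2876 = 1.2679

1.2679


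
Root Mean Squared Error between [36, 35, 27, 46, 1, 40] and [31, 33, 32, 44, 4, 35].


MSE = 92/6 = 15.3333
RMSE = √(92/6) = 3.9158

3.9158


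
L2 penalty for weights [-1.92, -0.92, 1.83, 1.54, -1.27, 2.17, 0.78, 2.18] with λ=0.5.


‖w‖₂² = (-1.92)² + (-0.92)² + (1.83)² + (1.54)² + (-1.27)² + (2.17)² + (0.78)² + (2.18)²
     = 3.6864 + 0.8464 + 3.3489 + 2.3716 + 1.6129 + 4.7089 + 0.6084 + 4.7524
     = 21.9359
λ·‖w‖₂² = 0.5·21.9359 = 10.96795

10.96795


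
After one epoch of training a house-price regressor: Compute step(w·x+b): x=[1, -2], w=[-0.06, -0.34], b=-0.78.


z = (1)·(-0.06) + (-2)·(-0.34) - 0.78
  = -0.16
step(z) = 0 (z<0)

0


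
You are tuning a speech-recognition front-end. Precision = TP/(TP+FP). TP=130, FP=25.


Precision = TP/(TP+FP)
= 130/(130+25)
= 130/155 = 83.87%

83.87%


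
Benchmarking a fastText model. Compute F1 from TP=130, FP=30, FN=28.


Precision = 130/160 = 0.8125
Recall = 130/158 = 0.8228
F1 = 2·P·R/(P+R) = 2·TP/(2·TP+FP+FN) = 260/(260+30+28) = 260/318 = 0.8176

0.8176


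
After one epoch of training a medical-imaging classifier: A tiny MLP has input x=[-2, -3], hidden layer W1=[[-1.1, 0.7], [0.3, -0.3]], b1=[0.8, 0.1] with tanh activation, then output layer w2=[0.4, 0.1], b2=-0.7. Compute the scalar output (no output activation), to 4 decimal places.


z1[0] = (-1.1)·(-2) + (0.7)·(-3) + 0.8 = 0.9
z1[1] = (0.3)·(-2) + (-0.3)·(-3) + 0.1 = 0.4
h = tanh(z1) = [0.7163, 0.3799]
output = (0.4)·(0.7163) + (0.1)·(0.3799) - 0.7 = -0.3755

-0.3755


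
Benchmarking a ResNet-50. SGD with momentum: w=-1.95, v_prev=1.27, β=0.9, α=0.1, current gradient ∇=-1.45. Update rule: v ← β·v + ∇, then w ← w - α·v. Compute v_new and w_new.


v_new = 0.9·1.27 - 1.45 = 1.143 - 1.45 = -0.307
w_new = -1.95 - 0.1·-0.307 = -1.95 + 0.0307 = -1.9193

v_new=-0.307, w_new=-1.9193


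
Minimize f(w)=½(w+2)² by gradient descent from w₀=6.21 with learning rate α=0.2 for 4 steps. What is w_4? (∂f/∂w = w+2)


step 1: grad = 6.21+2 = 8.21; w = 6.21 - 0.2·(8.21) = 4.568
step 2: grad = 4.568+2 = 6.568; w = 4.568 - 0.2·(6.568) = 3.2544
step 3: grad = 3.2544+2 = 5.2544; w = 3.2544 - 0.2·(5.2544) = 2.20352
step 4: grad = 2.20352+2 = 4.20352; w = 2.20352 - 0.2·(4.20352) = 1.362816

1.362816


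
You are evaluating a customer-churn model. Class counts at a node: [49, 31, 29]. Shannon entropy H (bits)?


Probabilities: [49/109, 31/109, 29/109] ≈ [0.4495, 0.2844, 0.2661]
H = -((49/109)·log₂(49/109) + (31/109)·log₂(31/109) + (29/109)·log₂(29/109))
  = 1.5427 bits

1.5427 bits


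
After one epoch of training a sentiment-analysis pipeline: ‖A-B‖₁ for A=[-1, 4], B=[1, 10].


d = |-1-1| + |4-10|
  = 2 + 6
  = 8

8


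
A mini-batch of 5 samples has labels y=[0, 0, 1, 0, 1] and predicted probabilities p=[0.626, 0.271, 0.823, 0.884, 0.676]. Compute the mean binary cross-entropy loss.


L[0] = -ln(1-0.626) = -ln(0.374) = 0.9835
L[1] = -ln(1-0.271) = -ln(0.729) = 0.3161
L[2] = -ln(0.823) = 0.1948
L[3] = -ln(1-0.884) = -ln(0.116) = 2.1542
L[4] = -ln(0.676) = 0.3916
mean = (0.9835 + 0.3161 + 0.1948 + 2.1542 + 0.3916)/5 = 0.808

0.808


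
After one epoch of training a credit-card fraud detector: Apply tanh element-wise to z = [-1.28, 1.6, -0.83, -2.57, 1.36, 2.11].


tanh(-1.28) = -0.8565
tanh(1.6) = 0.9217
tanh(-0.83) = -0.6805
tanh(-2.57) = -0.9884
tanh(1.36) = 0.8764
tanh(2.11) = 0.971
result = [-0.8565, 0.9217, -0.6805, -0.9884, 0.8764, 0.971]

[-0.8565, 0.9217, -0.6805, -0.9884, 0.8764, 0.971]


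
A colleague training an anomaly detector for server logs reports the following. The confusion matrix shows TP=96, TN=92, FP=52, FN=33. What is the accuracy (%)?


Accuracy = (TP+TN)/(TP+TN+FP+FN)
= (96+92)/(273)
= 188/273 = 68.86%

68.86%


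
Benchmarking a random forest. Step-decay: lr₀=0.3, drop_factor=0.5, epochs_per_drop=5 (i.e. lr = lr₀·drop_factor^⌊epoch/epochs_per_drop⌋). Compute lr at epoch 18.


n_drops = ⌊18/5⌋ = 3
lr = 0.3·0.5^3 = 0.3·0.125 = 0.0375

0.0375


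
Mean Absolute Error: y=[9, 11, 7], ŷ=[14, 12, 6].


Absolute errors: |9-14|=5, |11-12|=1, |7-6|=1
Sum = 7
MAE = 7/3 = 7/3

7/3


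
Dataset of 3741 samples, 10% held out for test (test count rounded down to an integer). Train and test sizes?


Test = ⌊3741·10/100⌋ = 374
Train = 3741 - 374 = 3367

Train: 3367, Test: 374


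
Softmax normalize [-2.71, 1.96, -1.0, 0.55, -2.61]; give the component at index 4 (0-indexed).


Exponentials: e^-2.71=0.0665, e^1.96=7.0993, e^-1.0=0.3679, e^0.55=1.7333, e^-2.61=0.0735
Sum = 9.3405
Softmax = [0.0071, 0.7601, 0.0394, 0.1856, 0.0079]
p[4] = 0.0735/9.3405 = 0.0079

0.0079


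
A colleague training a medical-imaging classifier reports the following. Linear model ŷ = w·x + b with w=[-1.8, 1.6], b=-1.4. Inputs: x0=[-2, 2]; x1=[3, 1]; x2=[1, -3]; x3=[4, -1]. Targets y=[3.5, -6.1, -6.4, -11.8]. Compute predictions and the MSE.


ŷ0 = (-1.8)·(-2) + (1.6)·(2) - 1.4 = 5.4
ŷ1 = (-1.8)·(3) + (1.6)·(1) - 1.4 = -5.2
ŷ2 = (-1.8)·(1) + (1.6)·(-3) - 1.4 = -8.0
ŷ3 = (-1.8)·(4) + (1.6)·(-1) - 1.4 = -10.2
errors² = [3.61, 0.81, 2.56, 2.56]
MSE = 9.5400/4 = 2.385

2.385


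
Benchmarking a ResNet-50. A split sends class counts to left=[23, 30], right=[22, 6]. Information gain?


Parent = [45, 36], H_parent = 0.9911
H_left = 0.9874 (n=53), H_right = 0.7496 (n=28)
H_children = (53/81)·0.9874 + (28/81)·0.7496 = 0.9052
IG = 0.9911 - 0.9052 = 0.0859

0.0859


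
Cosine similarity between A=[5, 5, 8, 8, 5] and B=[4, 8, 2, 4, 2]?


A·B = 5·4 + 5·8 + 8·2 + 8·4 + 5·2 = 118
‖A‖ = √203 = 14.2478, ‖B‖ = √104 = 10.198
cos = 118/(√203·√104) = 118/√21112 = 0.8121

0.8121


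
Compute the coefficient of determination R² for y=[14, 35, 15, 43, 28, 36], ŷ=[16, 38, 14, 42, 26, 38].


ȳ = 28.5
SS_res = Σ(y-ŷ)² = 23
SS_tot = Σ(y-ȳ)² = 701.5
R² = 1 - SS_res/SS_tot = 1 - 0.0328 = 0.9672

0.9672


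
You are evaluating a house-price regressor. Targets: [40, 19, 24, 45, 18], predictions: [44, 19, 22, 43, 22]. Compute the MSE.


Squared errors: (40-44)²=16, (19-19)²=0, (24-22)²=4, (45-43)²=4, (18-22)²=16
Sum = 40
MSE = 40/5 = 8

8


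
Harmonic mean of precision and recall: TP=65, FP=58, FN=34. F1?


Precision = 65/123 = 0.5285
Recall = 65/99 = 0.6566
F1 = 2·P·R/(P+R) = 2·TP/(2·TP+FP+FN) = 130/(130+58+34) = 130/222 = 0.5856

0.5856


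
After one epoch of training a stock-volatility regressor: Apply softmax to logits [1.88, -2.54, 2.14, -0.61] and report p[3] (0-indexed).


Exponentials: e^1.88=6.5535, e^-2.54=0.0789, e^2.14=8.4994, e^-0.61=0.5434
Sum = 15.6752
Softmax = [0.4181, 0.005, 0.5422, 0.0347]
p[3] = 0.5434/15.6752 = 0.0347

0.0347


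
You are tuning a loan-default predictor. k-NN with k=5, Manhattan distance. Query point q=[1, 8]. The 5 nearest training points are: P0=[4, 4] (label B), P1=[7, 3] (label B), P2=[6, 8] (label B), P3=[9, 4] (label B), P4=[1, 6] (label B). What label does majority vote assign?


d(q,P0) = 7  (label B)
d(q,P1) = 11  (label B)
d(q,P2) = 5  (label B)
d(q,P3) = 12  (label B)
d(q,P4) = 2  (label B)
Votes: A=0, B=5
Majority → B

B


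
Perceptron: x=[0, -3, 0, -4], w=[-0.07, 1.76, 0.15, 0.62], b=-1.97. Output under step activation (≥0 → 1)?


z = (0)·(-0.07) + (-3)·(1.76) + (0)·(0.15) + (-4)·(0.62) - 1.97
  = -9.73
step(z) = 0 (z<0)

0


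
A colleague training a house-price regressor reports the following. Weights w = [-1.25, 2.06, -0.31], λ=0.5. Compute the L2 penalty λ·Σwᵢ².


‖w‖₂² = (-1.25)² + (2.06)² + (-0.31)²
     = 1.5625 + 4.2436 + 0.0961
     = 5.9022
λ·‖w‖₂² = 0.5·5.9022 = 2.9511

2.9511


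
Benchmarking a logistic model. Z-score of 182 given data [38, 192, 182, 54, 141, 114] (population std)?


μ = 120.1667, σ = 58.5731
z = (182 - 120.1667)/58.5731 = 1.0557

1.0557


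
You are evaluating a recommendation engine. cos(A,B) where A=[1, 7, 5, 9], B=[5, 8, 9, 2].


A·B = 1·5 + 7·8 + 5·9 + 9·2 = 124
‖A‖ = √156 = 12.49, ‖B‖ = √174 = 13.1909
cos = 124/(√156·√174) = 124/√27144 = 0.7526

0.7526


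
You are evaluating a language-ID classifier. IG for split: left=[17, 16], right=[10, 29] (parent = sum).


Parent = [27, 45], H_parent = 0.9544
H_left = 0.9993 (n=33), H_right = 0.8213 (n=39)
H_children = (33/72)·0.9993 + (39/72)·0.8213 = 0.9029
IG = 0.9544 - 0.9029 = 0.0515

0.0515


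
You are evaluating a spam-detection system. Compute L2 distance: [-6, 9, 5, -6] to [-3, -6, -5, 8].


d = √((-6+ 3)² + (9+ 6)² + (5+ 5)² + (-6-8)²)
  = √(9 + 225 + 100 + 196)
  = √530 = 23.0217

23.0217


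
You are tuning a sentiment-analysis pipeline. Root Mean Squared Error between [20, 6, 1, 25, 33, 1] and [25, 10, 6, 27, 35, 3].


MSE = 78/6 = 13
RMSE = √(78/6) = 3.6056

3.6056


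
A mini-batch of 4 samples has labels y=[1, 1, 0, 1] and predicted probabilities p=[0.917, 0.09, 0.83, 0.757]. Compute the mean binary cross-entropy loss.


L[0] = -ln(0.917) = 0.0866
L[1] = -ln(0.09) = 2.4079
L[2] = -ln(1-0.83) = -ln(0.17) = 1.772
L[3] = -ln(0.757) = 0.2784
mean = (0.0866 + 2.4079 + 1.772 + 0.2784)/4 = 1.1362

1.1362


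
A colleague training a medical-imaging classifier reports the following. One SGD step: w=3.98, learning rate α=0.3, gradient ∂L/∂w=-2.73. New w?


w_new = w - α·∇
= 3.98 - 0.3·-2.73
= 3.98 + 0.819
= 4.799

4.799


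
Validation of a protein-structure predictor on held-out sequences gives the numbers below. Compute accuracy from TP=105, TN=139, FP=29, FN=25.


Accuracy = (TP+TN)/(TP+TN+FP+FN)
= (105+139)/(298)
= 244/298 = 81.88%

81.88%


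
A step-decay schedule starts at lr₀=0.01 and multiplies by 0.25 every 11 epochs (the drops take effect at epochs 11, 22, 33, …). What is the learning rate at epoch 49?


n_drops = ⌊49/11⌋ = 4
lr = 0.01·0.25^4 = 0.01·0.00390625 = 0.0000390625

0.0000390625


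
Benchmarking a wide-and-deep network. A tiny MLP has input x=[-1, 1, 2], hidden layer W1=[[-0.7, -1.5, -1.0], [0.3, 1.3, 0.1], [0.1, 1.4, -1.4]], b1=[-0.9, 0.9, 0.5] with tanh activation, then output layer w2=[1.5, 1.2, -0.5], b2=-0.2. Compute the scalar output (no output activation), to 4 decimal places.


z1[0] = (-0.7)·(-1) + (-1.5)·(1) + (-1.0)·(2) - 0.9 = -3.7
z1[1] = (0.3)·(-1) + (1.3)·(1) + (0.1)·(2) + 0.9 = 2.1
z1[2] = (0.1)·(-1) + (1.4)·(1) + (-1.4)·(2) + 0.5 = -1.0
h = tanh(z1) = [-0.9988, 0.9705, -0.7616]
output = (1.5)·(-0.9988) + (1.2)·(0.9705) + (-0.5)·(-0.7616) - 0.2 = -0.1528

-0.1528


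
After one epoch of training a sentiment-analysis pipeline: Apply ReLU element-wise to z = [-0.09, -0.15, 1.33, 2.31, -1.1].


ReLU(-0.09) = max(0, -0.09) = 0.0
ReLU(-0.15) = max(0, -0.15) = 0.0
ReLU(1.33) = max(0, 1.33) = 1.33
ReLU(2.31) = max(0, 2.31) = 2.31
ReLU(-1.1) = max(0, -1.1) = 0.0
result = [0.0, 0.0, 1.33, 2.31, 0.0]

[0.0, 0.0, 1.33, 2.31, 0.0]


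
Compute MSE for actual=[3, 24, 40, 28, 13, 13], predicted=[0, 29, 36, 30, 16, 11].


Squared errors: (3-0)²=9, (24-29)²=25, (40-36)²=16, (28-30)²=4, (13-16)²=9, (13-11)²=4
Sum = 67
MSE = 67/6 = 67/6

67/6


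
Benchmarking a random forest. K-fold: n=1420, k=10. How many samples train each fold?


Fold size = 1420/10 = 142
Training per fold = 1420 - 142 = 1278

1278


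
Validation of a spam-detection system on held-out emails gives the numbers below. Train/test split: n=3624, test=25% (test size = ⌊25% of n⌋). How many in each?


Test = ⌊3624·25/100⌋ = 906
Train = 3624 - 906 = 2718

Train: 2718, Test: 906


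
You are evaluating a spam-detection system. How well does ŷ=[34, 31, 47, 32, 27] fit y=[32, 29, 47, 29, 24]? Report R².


ȳ = 32.2
SS_res = Σ(y-ŷ)² = 26
SS_tot = Σ(y-ȳ)² = 306.8
R² = 1 - SS_res/SS_tot = 1 - 0.0847 = 0.9153

0.9153


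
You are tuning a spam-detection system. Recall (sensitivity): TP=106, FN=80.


Recall = TP/(TP+FN)
= 106/(106+80)
= 106/186 = 56.99%

56.99%


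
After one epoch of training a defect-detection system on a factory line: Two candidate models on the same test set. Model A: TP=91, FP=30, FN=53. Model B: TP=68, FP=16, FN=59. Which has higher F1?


Model A: P=91/121=0.7521, R=91/144=0.6319, F1=2PR/(P+R)=2TP/(2TP+FP+FN)=182/265=0.6868
Model B: P=68/84=0.8095, R=68/127=0.5354, F1=2PR/(P+R)=2TP/(2TP+FP+FN)=136/211=0.6445
0.6868 > 0.6445 → Model A

Model A


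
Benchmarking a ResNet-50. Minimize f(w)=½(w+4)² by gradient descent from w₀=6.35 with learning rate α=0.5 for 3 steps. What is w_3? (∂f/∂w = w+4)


step 1: grad = 6.35+4 = 10.35; w = 6.35 - 0.5·(10.35) = 1.175
step 2: grad = 1.175+4 = 5.175; w = 1.175 - 0.5·(5.175) = -1.4125
step 3: grad = -1.4125+4 = 2.5875; w = -1.4125 - 0.5·(2.5875) = -2.70625

-2.70625


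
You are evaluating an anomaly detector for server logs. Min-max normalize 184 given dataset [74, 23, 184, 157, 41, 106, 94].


min=23, max=184
(184-23)/(184-23) = 161/161 = 1.0

1.0


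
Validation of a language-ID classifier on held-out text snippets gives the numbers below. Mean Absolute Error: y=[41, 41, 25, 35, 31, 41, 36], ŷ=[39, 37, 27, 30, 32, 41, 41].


Absolute errors: |41-39|=2, |41-37|=4, |25-27|=2, |35-30|=5, |31-32|=1, |41-41|=0, |36-41|=5
Sum = 19
MAE = 19/7 = 19/7

19/7


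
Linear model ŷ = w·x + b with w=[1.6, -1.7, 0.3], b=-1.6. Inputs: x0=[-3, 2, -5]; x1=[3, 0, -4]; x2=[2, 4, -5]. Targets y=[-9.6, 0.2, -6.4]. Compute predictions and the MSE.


ŷ0 = (1.6)·(-3) + (-1.7)·(2) + (0.3)·(-5) - 1.6 = -11.3
ŷ1 = (1.6)·(3) + (-1.7)·(0) + (0.3)·(-4) - 1.6 = 2.0
ŷ2 = (1.6)·(2) + (-1.7)·(4) + (0.3)·(-5) - 1.6 = -6.7
errors² = [2.89, 3.24, 0.09]
MSE = 6.2200/3 = 2.0733

2.0733


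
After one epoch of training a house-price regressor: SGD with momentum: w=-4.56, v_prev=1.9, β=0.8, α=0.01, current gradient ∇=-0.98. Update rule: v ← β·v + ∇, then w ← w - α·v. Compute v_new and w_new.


v_new = 0.8·1.9 - 0.98 = 1.52 - 0.98 = 0.54
w_new = -4.56 - 0.01·0.54 = -4.56 - 0.0054 = -4.5654

v_new=0.54, w_new=-4.5654


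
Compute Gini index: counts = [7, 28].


Probabilities: [7/35, 28/35] ≈ [0.2, 0.8]
Σpᵢ² = (49 + 784)/35² = 833/1225
Gini = 1 - Σpᵢ² = 1 - 833/1225 = 0.32

0.32


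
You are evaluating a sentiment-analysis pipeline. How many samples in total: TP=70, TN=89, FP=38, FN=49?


Total = TP + TN + FP + FN
= 70 + 89 + 38 + 49
= 246
(Predicted positive: 108, predicted negative: 138)

246


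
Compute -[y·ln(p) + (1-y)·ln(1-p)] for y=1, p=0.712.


BCE = -[y·ln(p) + (1-y)·ln(1-p)]
= -1·ln(0.712) - 0
= -ln(0.712) = 0.3397

0.3397


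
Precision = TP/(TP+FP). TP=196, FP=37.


Precision = TP/(TP+FP)
= 196/(196+37)
= 196/233 = 84.12%

84.12%


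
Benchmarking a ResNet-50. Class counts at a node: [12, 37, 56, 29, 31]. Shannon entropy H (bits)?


Probabilities: [12/165, 37/165, 56/165, 29/165, 31/165] ≈ [0.0727, 0.2242, 0.3394, 0.1758, 0.1879]
H = -((12/165)·log₂(12/165) + (37/165)·log₂(37/165) + (56/165)·log₂(56/165) + (29/165)·log₂(29/165) + (31/165)·log₂(31/165))
  = 2.1818 bits

2.1818 bits


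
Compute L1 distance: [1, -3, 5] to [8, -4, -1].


d = |1-8| + |-3+ 4| + |5+ 1|
  = 7 + 1 + 6
  = 14

14


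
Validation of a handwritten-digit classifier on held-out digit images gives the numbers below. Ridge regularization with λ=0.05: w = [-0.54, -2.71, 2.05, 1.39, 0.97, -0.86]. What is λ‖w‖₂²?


‖w‖₂² = (-0.54)² + (-2.71)² + (2.05)² + (1.39)² + (0.97)² + (-0.86)²
     = 0.2916 + 7.3441 + 4.2025 + 1.9321 + 0.9409 + 0.7396
     = 15.4508
λ·‖w‖₂² = 0.05·15.4508 = 0.77254

0.77254


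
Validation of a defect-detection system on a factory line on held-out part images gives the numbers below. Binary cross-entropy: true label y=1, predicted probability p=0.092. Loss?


BCE = -[y·ln(p) + (1-y)·ln(1-p)]
= -1·ln(0.092) - 0
= -ln(0.092) = 2.386

2.386


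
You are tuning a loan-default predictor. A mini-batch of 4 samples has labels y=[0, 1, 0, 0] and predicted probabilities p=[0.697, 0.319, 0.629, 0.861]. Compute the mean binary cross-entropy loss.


L[0] = -ln(1-0.697) = -ln(0.303) = 1.194
L[1] = -ln(0.319) = 1.1426
L[2] = -ln(1-0.629) = -ln(0.371) = 0.9916
L[3] = -ln(1-0.861) = -ln(0.139) = 1.9733
mean = (1.194 + 1.1426 + 0.9916 + 1.9733)/4 = 1.3254

1.3254


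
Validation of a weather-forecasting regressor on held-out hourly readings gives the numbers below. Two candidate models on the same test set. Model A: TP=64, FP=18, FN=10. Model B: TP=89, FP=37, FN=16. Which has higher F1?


Model A: P=64/82=0.7805, R=64/74=0.8649, F1=2PR/(P+R)=2TP/(2TP+FP+FN)=128/156=0.8205
Model B: P=89/126=0.7063, R=89/105=0.8476, F1=2PR/(P+R)=2TP/(2TP+FP+FN)=178/231=0.7706
0.8205 > 0.7706 → Model A

Model A


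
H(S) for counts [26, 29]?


Probabilities: [26/55, 29/55] ≈ [0.4727, 0.5273]
H = -((26/55)·log₂(26/55) + (29/55)·log₂(29/55))
  = 0.9979 bits

0.9979 bits


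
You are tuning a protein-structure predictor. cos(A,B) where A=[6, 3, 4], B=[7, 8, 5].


A·B = 6·7 + 3·8 + 4·5 = 86
‖A‖ = √61 = 7.8102, ‖B‖ = √138 = 11.7473
cos = 86/(√61·√138) = 86/√8418 = 0.9373

0.9373


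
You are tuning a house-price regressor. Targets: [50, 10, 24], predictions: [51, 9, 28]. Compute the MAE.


Absolute errors: |50-51|=1, |10-9|=1, |24-28|=4
Sum = 6
MAE = 6/3 = 2

2


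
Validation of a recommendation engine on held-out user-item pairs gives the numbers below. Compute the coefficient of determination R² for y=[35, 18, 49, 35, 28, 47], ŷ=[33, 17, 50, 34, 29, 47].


ȳ = 35.3333
SS_res = Σ(y-ŷ)² = 8
SS_tot = Σ(y-ȳ)² = 677.33
R² = 1 - SS_res/SS_tot = 1 - 0.0118 = 0.9882

0.9882


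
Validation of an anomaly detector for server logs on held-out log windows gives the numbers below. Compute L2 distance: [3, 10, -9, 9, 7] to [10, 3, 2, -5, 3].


d = √((3-10)² + (10-3)² + (-9-2)² + (9+ 5)² + (7-3)²)
  = √(49 + 49 + 121 + 196 + 16)
  = √431 = 20.7605

20.7605


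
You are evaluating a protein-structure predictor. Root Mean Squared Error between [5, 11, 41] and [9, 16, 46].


MSE = 66/3 = 22
RMSE = √(66/3) = 4.6904

4.6904


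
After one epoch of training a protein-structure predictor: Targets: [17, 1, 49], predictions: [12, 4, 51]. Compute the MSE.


Squared errors: (17-12)²=25, (1-4)²=9, (49-51)²=4
Sum = 38
MSE = 38/3 = 38/3

38/3


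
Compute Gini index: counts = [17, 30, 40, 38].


Probabilities: [17/125, 30/125, 40/125, 38/125] ≈ [0.136, 0.24, 0.32, 0.304]
Σpᵢ² = (289 + 900 + 1600 + 1444)/125² = 4233/15625
Gini = 1 - Σpᵢ² = 1 - 4233/15625 = 0.7291

0.7291


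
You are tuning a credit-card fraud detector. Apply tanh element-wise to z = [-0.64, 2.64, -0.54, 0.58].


tanh(-0.64) = -0.5649
tanh(2.64) = 0.9899
tanh(-0.54) = -0.493
tanh(0.58) = 0.5227
result = [-0.5649, 0.9899, -0.493, 0.5227]

[-0.5649, 0.9899, -0.493, 0.5227]


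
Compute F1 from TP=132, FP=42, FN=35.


Precision = 132/174 = 0.7586
Recall = 132/167 = 0.7904
F1 = 2·P·R/(P+R) = 2·TP/(2·TP+FP+FN) = 264/(264+42+35) = 264/341 = 0.7742

0.7742


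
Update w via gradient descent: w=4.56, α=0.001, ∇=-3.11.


w_new = w - α·∇
= 4.56 - 0.001·-3.11
= 4.56 + 0.00311
= 4.56311

4.56311


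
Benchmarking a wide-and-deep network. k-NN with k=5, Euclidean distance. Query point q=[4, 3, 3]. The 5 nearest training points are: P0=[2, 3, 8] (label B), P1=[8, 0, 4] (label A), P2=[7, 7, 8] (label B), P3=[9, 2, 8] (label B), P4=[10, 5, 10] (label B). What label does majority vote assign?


d(q,P0) = 5.3852  (label B)
d(q,P1) = 5.099  (label A)
d(q,P2) = 7.0711  (label B)
d(q,P3) = 7.1414  (label B)
d(q,P4) = 9.434  (label B)
Votes: A=1, B=4
Majority → B

B


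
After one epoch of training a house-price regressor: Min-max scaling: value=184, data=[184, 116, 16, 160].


min=16, max=184
(184-16)/(184-16) = 168/168 = 1.0

1.0


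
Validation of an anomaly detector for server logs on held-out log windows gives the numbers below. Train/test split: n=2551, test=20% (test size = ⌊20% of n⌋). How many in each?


Test = ⌊2551·20/100⌋ = 510
Train = 2551 - 510 = 2041

Train: 2041, Test: 510


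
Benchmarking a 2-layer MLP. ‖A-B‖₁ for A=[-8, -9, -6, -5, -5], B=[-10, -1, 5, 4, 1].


d = |-8+ 10| + |-9+ 1| + |-6-5| + |-5-4| + |-5-1|
  = 2 + 8 + 11 + 9 + 6
  = 36

36


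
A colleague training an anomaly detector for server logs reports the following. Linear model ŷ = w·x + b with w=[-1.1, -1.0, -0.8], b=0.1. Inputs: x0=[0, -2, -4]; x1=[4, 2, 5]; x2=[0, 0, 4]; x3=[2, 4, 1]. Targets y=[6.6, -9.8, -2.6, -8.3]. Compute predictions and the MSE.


ŷ0 = (-1.1)·(0) + (-1.0)·(-2) + (-0.8)·(-4) + 0.1 = 5.3
ŷ1 = (-1.1)·(4) + (-1.0)·(2) + (-0.8)·(5) + 0.1 = -10.3
ŷ2 = (-1.1)·(0) + (-1.0)·(0) + (-0.8)·(4) + 0.1 = -3.1
ŷ3 = (-1.1)·(2) + (-1.0)·(4) + (-0.8)·(1) + 0.1 = -6.9
errors² = [1.69, 0.25, 0.25, 1.96]
MSE = 4.1500/4 = 1.0375

1.0375


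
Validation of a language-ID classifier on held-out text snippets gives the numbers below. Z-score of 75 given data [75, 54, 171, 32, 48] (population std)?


μ = 76, σ = 49.4571
z = (75 - 76)/49.4571 = -0.0202

-0.0202


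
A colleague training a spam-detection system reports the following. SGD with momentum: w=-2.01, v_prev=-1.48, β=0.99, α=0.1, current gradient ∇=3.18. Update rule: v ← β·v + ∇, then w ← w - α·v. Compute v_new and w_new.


v_new = 0.99·-1.48 + 3.18 = -1.4652 + 3.18 = 1.7148
w_new = -2.01 - 0.1·1.7148 = -2.01 - 0.17148 = -2.18148

v_new=1.7148, w_new=-2.18148


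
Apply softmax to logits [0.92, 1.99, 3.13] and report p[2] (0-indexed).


Exponentials: e^0.92=2.5093, e^1.99=7.3155, e^3.13=22.874
Sum = 32.6988
Softmax = [0.0767, 0.2237, 0.6995]
p[2] = 22.874/32.6988 = 0.6995

0.6995


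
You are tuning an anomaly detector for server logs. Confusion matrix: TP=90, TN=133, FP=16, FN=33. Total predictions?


Total = TP + TN + FP + FN
= 90 + 133 + 16 + 33
= 272
(Predicted positive: 106, predicted negative: 166)

272


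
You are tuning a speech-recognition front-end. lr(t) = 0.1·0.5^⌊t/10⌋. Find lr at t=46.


n_drops = ⌊46/10⌋ = 4
lr = 0.1·0.5^4 = 0.1·0.0625 = 0.00625

0.00625


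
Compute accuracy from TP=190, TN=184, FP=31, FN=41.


Accuracy = (TP+TN)/(TP+TN+FP+FN)
= (190+184)/(446)
= 374/446 = 83.86%

83.86%


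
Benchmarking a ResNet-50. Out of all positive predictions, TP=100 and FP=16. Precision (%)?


Precision = TP/(TP+FP)
= 100/(100+16)
= 100/116 = 86.21%

86.21%


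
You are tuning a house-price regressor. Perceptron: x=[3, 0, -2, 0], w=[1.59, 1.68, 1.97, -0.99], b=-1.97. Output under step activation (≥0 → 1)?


z = (3)·(1.59) + (0)·(1.68) + (-2)·(1.97) + (0)·(-0.99) - 1.97
  = -1.14
step(z) = 0 (z<0)

0


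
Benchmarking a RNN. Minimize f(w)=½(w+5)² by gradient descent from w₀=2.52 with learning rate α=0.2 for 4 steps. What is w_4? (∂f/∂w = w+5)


step 1: grad = 2.52+5 = 7.52; w = 2.52 - 0.2·(7.52) = 1.016
step 2: grad = 1.016+5 = 6.016; w = 1.016 - 0.2·(6.016) = -0.1872
step 3: grad = -0.1872+5 = 4.8128; w = -0.1872 - 0.2·(4.8128) = -1.14976
step 4: grad = -1.14976+5 = 3.85024; w = -1.14976 - 0.2·(3.85024) = -1.919808

-1.919808


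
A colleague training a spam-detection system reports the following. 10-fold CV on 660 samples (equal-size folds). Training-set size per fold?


Fold size = 660/10 = 66
Training per fold = 660 - 66 = 594

594


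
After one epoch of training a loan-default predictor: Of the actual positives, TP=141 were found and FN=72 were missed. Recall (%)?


Recall = TP/(TP+FN)
= 141/(141+72)
= 141/213 = 66.2%

66.2%


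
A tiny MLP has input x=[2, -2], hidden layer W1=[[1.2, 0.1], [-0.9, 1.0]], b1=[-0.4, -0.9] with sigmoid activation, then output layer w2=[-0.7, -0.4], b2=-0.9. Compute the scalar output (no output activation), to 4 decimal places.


z1[0] = (1.2)·(2) + (0.1)·(-2) - 0.4 = 1.8
z1[1] = (-0.9)·(2) + (1.0)·(-2) - 0.9 = -4.7
h = sigmoid(z1) = [0.8581, 0.009]
output = (-0.7)·(0.8581) + (-0.4)·(0.009) - 0.9 = -1.5043

-1.5043


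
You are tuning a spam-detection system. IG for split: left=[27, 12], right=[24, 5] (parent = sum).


Parent = [51, 17], H_parent = 0.8113
H_left = 0.8905 (n=39), H_right = 0.6632 (n=29)
H_children = (39/68)·0.8905 + (29/68)·0.6632 = 0.7936
IG = 0.8113 - 0.7936 = 0.0177

0.0177


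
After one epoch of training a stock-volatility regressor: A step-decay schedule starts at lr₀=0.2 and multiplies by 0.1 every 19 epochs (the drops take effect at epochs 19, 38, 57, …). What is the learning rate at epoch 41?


n_drops = ⌊41/19⌋ = 2
lr = 0.2·0.1^2 = 0.2·0.01 = 0.002

0.002


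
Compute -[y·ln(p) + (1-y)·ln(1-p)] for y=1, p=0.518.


BCE = -[y·ln(p) + (1-y)·ln(1-p)]
= -1·ln(0.518) - 0
= -ln(0.518) = 0.6578

0.6578


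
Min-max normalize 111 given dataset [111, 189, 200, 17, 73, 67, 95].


min=17, max=200
(111-17)/(200-17) = 94/183 = 0.5137

0.5137


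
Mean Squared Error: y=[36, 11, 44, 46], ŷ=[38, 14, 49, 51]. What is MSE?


Squared errors: (36-38)²=4, (11-14)²=9, (44-49)²=25, (46-51)²=25
Sum = 63
MSE = 63/4 = 63/4

63/4


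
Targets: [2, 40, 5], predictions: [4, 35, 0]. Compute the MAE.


Absolute errors: |2-4|=2, |40-35|=5, |5-0|=5
Sum = 12
MAE = 12/3 = 4

4


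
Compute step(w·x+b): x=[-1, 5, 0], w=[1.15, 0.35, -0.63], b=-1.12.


z = (-1)·(1.15) + (5)·(0.35) + (0)·(-0.63) - 1.12
  = -0.52
step(z) = 0 (z<0)

0


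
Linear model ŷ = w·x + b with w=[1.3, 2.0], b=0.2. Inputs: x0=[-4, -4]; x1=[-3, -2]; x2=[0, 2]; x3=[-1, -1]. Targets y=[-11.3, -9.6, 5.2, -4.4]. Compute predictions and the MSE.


ŷ0 = (1.3)·(-4) + (2.0)·(-4) + 0.2 = -13.0
ŷ1 = (1.3)·(-3) + (2.0)·(-2) + 0.2 = -7.7
ŷ2 = (1.3)·(0) + (2.0)·(2) + 0.2 = 4.2
ŷ3 = (1.3)·(-1) + (2.0)·(-1) + 0.2 = -3.1
errors² = [2.89, 3.61, 1.0, 1.69]
MSE = 9.1900/4 = 2.2975

2.2975


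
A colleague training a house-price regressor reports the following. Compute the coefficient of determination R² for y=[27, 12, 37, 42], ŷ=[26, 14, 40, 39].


ȳ = 29.5
SS_res = Σ(y-ŷ)² = 23
SS_tot = Σ(y-ȳ)² = 525
R² = 1 - SS_res/SS_tot = 1 - 0.0438 = 0.9562

0.9562


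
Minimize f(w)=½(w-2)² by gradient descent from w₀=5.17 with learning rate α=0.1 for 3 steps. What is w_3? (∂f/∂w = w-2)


step 1: grad = 5.17-2 = 3.17; w = 5.17 - 0.1·(3.17) = 4.853
step 2: grad = 4.853-2 = 2.853; w = 4.853 - 0.1·(2.853) = 4.5677
step 3: grad = 4.5677-2 = 2.5677; w = 4.5677 - 0.1·(2.5677) = 4.31093

4.31093


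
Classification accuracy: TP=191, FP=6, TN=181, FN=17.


Accuracy = (TP+TN)/(TP+TN+FP+FN)
= (191+181)/(395)
= 372/395 = 94.18%

94.18%


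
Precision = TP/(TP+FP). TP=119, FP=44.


Precision = TP/(TP+FP)
= 119/(119+44)
= 119/163 = 73.01%

73.01%


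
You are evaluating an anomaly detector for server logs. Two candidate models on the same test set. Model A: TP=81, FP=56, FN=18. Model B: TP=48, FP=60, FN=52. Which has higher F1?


Model A: P=81/137=0.5912, R=81/99=0.8182, F1=2PR/(P+R)=2TP/(2TP+FP+FN)=162/236=0.6864
Model B: P=48/108=0.4444, R=48/100=0.48, F1=2PR/(P+R)=2TP/(2TP+FP+FN)=96/208=0.4615
0.6864 > 0.4615 → Model A

Model A


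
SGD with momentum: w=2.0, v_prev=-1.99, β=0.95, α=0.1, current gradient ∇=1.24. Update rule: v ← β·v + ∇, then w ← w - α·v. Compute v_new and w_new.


v_new = 0.95·-1.99 + 1.24 = -1.8905 + 1.24 = -0.6505
w_new = 2.0 - 0.1·-0.6505 = 2.0 + 0.06505 = 2.06505

v_new=-0.6505, w_new=2.06505


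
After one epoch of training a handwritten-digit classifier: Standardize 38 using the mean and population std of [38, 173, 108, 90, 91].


μ = 100, σ = 43.4005
z = (38 - 100)/43.4005 = -1.4286

-1.4286


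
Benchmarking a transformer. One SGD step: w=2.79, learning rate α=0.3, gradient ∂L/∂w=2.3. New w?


w_new = w - α·∇
= 2.79 - 0.3·2.3
= 2.79 - 0.69
= 2.1

2.1


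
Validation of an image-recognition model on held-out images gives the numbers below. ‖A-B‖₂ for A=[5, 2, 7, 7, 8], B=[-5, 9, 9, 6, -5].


d = √((5+ 5)² + (2-9)² + (7-9)² + (7-6)² + (8+ 5)²)
  = √(100 + 49 + 4 + 1 + 169)
  = √323 = 17.9722

17.9722


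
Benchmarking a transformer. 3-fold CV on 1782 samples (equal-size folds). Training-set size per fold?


Fold size = 1782/3 = 594
Training per fold = 1782 - 594 = 1188

1188


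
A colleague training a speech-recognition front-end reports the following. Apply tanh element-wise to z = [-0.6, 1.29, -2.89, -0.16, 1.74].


tanh(-0.6) = -0.537
tanh(1.29) = 0.8591
tanh(-2.89) = -0.9938
tanh(-0.16) = -0.1586
tanh(1.74) = 0.9402
result = [-0.537, 0.8591, -0.9938, -0.1586, 0.9402]

[-0.537, 0.8591, -0.9938, -0.1586, 0.9402]


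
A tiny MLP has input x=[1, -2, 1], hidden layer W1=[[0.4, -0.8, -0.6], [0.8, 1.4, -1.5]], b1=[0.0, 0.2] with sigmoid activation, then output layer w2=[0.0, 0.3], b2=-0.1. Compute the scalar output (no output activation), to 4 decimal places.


z1[0] = (0.4)·(1) + (-0.8)·(-2) + (-0.6)·(1) + 0.0 = 1.4
z1[1] = (0.8)·(1) + (1.4)·(-2) + (-1.5)·(1) + 0.2 = -3.3
h = sigmoid(z1) = [0.8022, 0.0356]
output = (0.0)·(0.8022) + (0.3)·(0.0356) - 0.1 = -0.0893

-0.0893


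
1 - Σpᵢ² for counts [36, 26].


Probabilities: [36/62, 26/62] ≈ [0.5806, 0.4194]
Σpᵢ² = (1296 + 676)/62² = 1972/3844
Gini = 1 - Σpᵢ² = 1 - 1972/3844 = 0.487

0.487


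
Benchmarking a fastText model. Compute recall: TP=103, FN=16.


Recall = TP/(TP+FN)
= 103/(103+16)
= 103/119 = 86.55%

86.55%


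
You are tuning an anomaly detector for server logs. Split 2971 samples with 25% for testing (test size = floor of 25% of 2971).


Test = ⌊2971·25/100⌋ = 742
Train = 2971 - 742 = 2229

Train: 2229, Test: 742


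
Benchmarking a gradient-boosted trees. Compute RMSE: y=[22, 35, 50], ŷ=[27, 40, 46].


MSE = 66/3 = 22
RMSE = √(66/3) = 4.6904

4.6904


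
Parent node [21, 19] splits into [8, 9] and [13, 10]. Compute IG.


Parent = [21, 19], H_parent = 0.9982
H_left = 0.9975 (n=17), H_right = 0.9877 (n=23)
H_children = (17/40)·0.9975 + (23/40)·0.9877 = 0.9919
IG = 0.9982 - 0.9919 = 0.0063

0.0063


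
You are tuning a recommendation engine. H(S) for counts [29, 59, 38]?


Probabilities: [29/126, 59/126, 38/126] ≈ [0.2302, 0.4683, 0.3016]
H = -((29/126)·log₂(29/126) + (59/126)·log₂(59/126) + (38/126)·log₂(38/126))
  = 1.5219 bits

1.5219 bits


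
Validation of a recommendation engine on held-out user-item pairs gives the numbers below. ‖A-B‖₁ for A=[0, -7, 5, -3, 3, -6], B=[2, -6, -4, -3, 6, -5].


d = |0-2| + |-7+ 6| + |5+ 4| + |-3+ 3| + |3-6| + |-6+ 5|
  = 2 + 1 + 9 + 0 + 3 + 1
  = 16

16


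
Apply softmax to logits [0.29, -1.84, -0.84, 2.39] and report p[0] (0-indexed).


Exponentials: e^0.29=1.3364, e^-1.84=0.1588, e^-0.84=0.4317, e^2.39=10.9135
Sum = 12.8404
Softmax = [0.1041, 0.0124, 0.0336, 0.8499]
p[0] = 1.3364/12.8404 = 0.1041

0.1041


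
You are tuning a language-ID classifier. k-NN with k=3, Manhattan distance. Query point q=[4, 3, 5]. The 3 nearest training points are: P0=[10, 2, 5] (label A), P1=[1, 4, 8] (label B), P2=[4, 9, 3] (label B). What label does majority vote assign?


d(q,P0) = 7  (label A)
d(q,P1) = 7  (label B)
d(q,P2) = 8  (label B)
Votes: A=1, B=2
Majority → B

B


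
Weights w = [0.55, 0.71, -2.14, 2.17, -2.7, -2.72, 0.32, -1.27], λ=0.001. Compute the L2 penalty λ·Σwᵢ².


‖w‖₂² = (0.55)² + (0.71)² + (-2.14)² + (2.17)² + (-2.7)² + (-2.72)² + (0.32)² + (-1.27)²
     = 0.3025 + 0.5041 + 4.5796 + 4.7089 + 7.29 + 7.3984 + 0.1024 + 1.6129
     = 26.4988
λ·‖w‖₂² = 0.001·26.4988 = 0.026499

0.026499


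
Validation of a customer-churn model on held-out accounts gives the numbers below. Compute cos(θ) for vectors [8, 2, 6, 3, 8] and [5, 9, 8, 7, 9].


A·B = 8·5 + 2·9 + 6·8 + 3·7 + 8·9 = 199
‖A‖ = √177 = 13.3041, ‖B‖ = √300 = 17.3205
cos = 199/(√177·√300) = 199/√53100 = 0.8636

0.8636


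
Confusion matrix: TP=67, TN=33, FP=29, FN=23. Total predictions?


Total = TP + TN + FP + FN
= 67 + 33 + 29 + 23
= 152
(Predicted positive: 96, predicted negative: 56)

152


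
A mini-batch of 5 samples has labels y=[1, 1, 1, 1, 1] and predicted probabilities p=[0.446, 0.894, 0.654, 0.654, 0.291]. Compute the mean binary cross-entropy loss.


L[0] = -ln(0.446) = 0.8074
L[1] = -ln(0.894) = 0.112
L[2] = -ln(0.654) = 0.4246
L[3] = -ln(0.654) = 0.4246
L[4] = -ln(0.291) = 1.2344
mean = (0.8074 + 0.112 + 0.4246 + 0.4246 + 1.2344)/5 = 0.6006

0.6006


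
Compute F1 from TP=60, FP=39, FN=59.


Precision = 60/99 = 0.6061
Recall = 60/119 = 0.5042
F1 = 2·P·R/(P+R) = 2·TP/(2·TP+FP+FN) = 120/(120+39+59) = 120/218 = 0.5505

0.5505


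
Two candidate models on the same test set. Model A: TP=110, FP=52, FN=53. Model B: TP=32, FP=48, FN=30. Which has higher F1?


Model A: P=110/162=0.679, R=110/163=0.6748, F1=2PR/(P+R)=2TP/(2TP+FP+FN)=220/325=0.6769
Model B: P=32/80=0.4, R=32/62=0.5161, F1=2PR/(P+R)=2TP/(2TP+FP+FN)=64/142=0.4507
0.6769 > 0.4507 → Model A

Model A


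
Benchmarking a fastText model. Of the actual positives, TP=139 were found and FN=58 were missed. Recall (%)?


Recall = TP/(TP+FN)
= 139/(139+58)
= 139/197 = 70.56%

70.56%


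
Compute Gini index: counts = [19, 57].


Probabilities: [19/76, 57/76] ≈ [0.25, 0.75]
Σpᵢ² = (361 + 3249)/76² = 3610/5776
Gini = 1 - Σpᵢ² = 1 - 3610/5776 = 0.375

0.375


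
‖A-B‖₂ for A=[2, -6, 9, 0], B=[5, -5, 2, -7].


d = √((2-5)² + (-6+ 5)² + (9-2)² + (0+ 7)²)
  = √(9 + 1 + 49 + 49)
  = √108 = 10.3923

10.3923


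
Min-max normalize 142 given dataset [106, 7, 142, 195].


min=7, max=195
(142-7)/(195-7) = 135/188 = 0.7181

0.7181


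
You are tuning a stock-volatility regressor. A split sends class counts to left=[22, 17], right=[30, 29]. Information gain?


Parent = [52, 46], H_parent = 0.9973
H_left = 0.9881 (n=39), H_right = 0.9998 (n=59)
H_children = (39/98)·0.9881 + (59/98)·0.9998 = 0.9951
IG = 0.9973 - 0.9951 = 0.0022

0.0022


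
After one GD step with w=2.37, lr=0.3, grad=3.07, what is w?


w_new = w - α·∇
= 2.37 - 0.3·3.07
= 2.37 - 0.921
= 1.449

1.449


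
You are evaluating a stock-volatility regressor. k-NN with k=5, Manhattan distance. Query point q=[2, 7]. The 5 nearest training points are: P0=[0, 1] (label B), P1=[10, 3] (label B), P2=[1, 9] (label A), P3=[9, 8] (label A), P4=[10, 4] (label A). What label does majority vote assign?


d(q,P0) = 8  (label B)
d(q,P1) = 12  (label B)
d(q,P2) = 3  (label A)
d(q,P3) = 8  (label A)
d(q,P4) = 11  (label A)
Votes: A=3, B=2
Majority → A

A
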